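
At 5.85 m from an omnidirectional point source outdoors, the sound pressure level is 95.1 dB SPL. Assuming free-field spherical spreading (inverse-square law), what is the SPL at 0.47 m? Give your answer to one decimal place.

117.0 dB SPL

For a point source in a free field, ΔL = −20·log₁₀(d₂/d₁).
ΔL = −20·log₁₀(0.47/5.85) = 21.90 dB, so L₂ = 95.1 + (21.90) = 117.0 dB SPL.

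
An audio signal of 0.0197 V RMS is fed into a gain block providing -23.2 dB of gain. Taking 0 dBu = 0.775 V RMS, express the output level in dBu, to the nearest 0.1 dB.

Input level: 20·log₁₀(0.0197/0.775) = -31.90 dBu.
Output: -31.90 − 23.2 = -55.1 dBu.

-55.1 dBu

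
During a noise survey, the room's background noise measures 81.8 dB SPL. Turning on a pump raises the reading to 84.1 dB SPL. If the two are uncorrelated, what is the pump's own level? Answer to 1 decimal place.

Background correction is a power subtraction:
L_src = 10·log₁₀(10^(84.1/10) − 10^(81.8/10)) = 10·log₁₀(105700000) = 80.2 dB SPL.

80.2 dB SPL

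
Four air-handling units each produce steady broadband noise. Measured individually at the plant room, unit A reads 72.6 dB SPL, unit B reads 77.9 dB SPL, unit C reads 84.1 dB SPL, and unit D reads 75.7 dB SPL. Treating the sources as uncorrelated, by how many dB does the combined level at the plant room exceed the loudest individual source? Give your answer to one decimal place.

1.6 dB

Uncorrelated sources add in intensity (power), not in dB.
L_total = 10·log₁₀(10^(72.6/10) + 10^(77.9/10) + 10^(84.1/10) + 10^(75.7/10)) = 85.73 dB SPL.
Excess over the loudest (84.1 dB): 85.73 − 84.1 = 1.6 dB.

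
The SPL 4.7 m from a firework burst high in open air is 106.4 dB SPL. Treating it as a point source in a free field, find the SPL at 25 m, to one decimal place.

91.9 dB SPL

Inverse-square spreading gives ΔL = −20·log₁₀(d₂/d₁).
ΔL = −20·log₁₀(25/4.7) = -14.52 dB, so L₂ = 106.4 + (-14.52) = 91.9 dB SPL.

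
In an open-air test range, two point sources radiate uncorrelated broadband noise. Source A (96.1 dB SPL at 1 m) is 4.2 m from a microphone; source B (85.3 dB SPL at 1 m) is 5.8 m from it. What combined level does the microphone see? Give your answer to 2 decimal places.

At the listener: L_A = 96.1 − 20·log₁₀(4.2) = 83.635 dB; L_B = 85.3 − 20·log₁₀(5.8) = 70.031 dB.
Combined: 10·log₁₀(10^(83.635/10)+10^(70.031/10)) = 83.82 dB SPL.

83.82 dB SPL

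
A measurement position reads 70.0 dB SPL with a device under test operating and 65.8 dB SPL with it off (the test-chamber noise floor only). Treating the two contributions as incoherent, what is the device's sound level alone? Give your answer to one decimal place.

Subtract intensities: L_src = 10·log₁₀(10^(L_total/10) − 10^(L_bg/10)).
L_src = 10·log₁₀(10^(70.0/10) − 10^(65.8/10)) = 10·log₁₀(6198000) = 67.9 dB SPL.

67.9 dB SPL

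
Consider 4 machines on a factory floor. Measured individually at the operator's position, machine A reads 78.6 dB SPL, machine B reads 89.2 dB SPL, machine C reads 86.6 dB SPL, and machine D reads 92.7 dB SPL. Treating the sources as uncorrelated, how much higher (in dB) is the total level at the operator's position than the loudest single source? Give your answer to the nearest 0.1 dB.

Uncorrelated sources add in intensity (power), not in dB.
L_total = 10·log₁₀(10^(78.6/10) + 10^(89.2/10) + 10^(86.6/10) + 10^(92.7/10)) = 95.08 dB SPL.
Excess over the loudest (92.7 dB): 95.08 − 92.7 = 2.4 dB.

2.4 dB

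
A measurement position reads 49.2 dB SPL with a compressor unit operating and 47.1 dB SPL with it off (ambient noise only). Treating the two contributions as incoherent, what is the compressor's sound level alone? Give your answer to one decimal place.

45.0 dB SPL

Remove the background by subtracting linear intensities:
L_src = 10·log₁₀(10^(49.2/10) − 10^(47.1/10)) = 10·log₁₀(31890) = 45.0 dB SPL.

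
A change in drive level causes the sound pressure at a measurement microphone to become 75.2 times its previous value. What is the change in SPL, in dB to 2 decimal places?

37.52 dB

SPL change from a pressure ratio uses the 20·log₁₀ form:
20·log₁₀(75.2) = 37.52 dB.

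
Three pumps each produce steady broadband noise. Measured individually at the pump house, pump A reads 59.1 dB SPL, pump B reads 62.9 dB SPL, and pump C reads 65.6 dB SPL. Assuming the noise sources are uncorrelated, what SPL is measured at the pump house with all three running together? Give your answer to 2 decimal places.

Incoherent sources sum as intensities:
L_total = 10·log₁₀(10^(59.1/10) + 10^(62.9/10) + 10^(65.6/10)) = 10·log₁₀(6393000) = 68.06 dB SPL.

68.06 dB SPL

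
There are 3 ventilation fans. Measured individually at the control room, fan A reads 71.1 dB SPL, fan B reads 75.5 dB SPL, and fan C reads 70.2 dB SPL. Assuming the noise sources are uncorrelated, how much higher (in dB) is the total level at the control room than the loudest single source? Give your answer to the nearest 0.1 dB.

Uncorrelated sources add in intensity (power), not in dB.
L_total = 10·log₁₀(10^(71.1/10) + 10^(75.5/10) + 10^(70.2/10)) = 77.70 dB SPL.
Excess over the loudest (75.5 dB): 77.70 − 75.5 = 2.2 dB.

2.2 dB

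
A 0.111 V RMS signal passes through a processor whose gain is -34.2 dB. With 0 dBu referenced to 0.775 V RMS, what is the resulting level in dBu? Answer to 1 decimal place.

Input level: 20·log₁₀(0.111/0.775) = -16.88 dBu.
Output: -16.88 − 34.2 = -51.1 dBu.

-51.1 dBu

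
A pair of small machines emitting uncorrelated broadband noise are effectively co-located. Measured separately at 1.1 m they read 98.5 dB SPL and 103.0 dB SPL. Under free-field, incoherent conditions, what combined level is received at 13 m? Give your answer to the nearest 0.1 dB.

82.9 dB SPL

Combined at 1.1 m: 10·log₁₀(10^(98.5/10)+10^(103.0/10)) = 104.32 dB SPL.
Then apply −20·log₁₀(13/1.1) = -21.45 dB → 82.9 dB SPL.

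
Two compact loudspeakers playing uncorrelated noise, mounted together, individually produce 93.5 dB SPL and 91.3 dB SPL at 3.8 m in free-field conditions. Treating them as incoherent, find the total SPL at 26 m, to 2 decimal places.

Combined at 3.8 m: 10·log₁₀(10^(93.5/10)+10^(91.3/10)) = 95.548 dB SPL.
Then apply −20·log₁₀(26/3.8) = -16.704 dB → 78.84 dB SPL.

78.84 dB SPL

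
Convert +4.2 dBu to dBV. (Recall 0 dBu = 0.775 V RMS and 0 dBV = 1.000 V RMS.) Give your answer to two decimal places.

+1.99 dBV

The offset between the scales is 20·log₁₀(0.775/1.000) = −2.214 dB.
So dBV = +4.2 − 2.214 = +1.99 dBV.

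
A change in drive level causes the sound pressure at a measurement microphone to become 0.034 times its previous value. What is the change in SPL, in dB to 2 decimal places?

-29.37 dB

SPL change from a pressure ratio uses the 20·log₁₀ form:
20·log₁₀(0.034) = -29.37 dB.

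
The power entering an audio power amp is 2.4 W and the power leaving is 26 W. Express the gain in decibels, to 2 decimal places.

Power ratio → dB uses the 10·log₁₀ form:
10·log₁₀(26/2.4) = 10·log₁₀(10.83) = 10.35 dB.

10.35 dB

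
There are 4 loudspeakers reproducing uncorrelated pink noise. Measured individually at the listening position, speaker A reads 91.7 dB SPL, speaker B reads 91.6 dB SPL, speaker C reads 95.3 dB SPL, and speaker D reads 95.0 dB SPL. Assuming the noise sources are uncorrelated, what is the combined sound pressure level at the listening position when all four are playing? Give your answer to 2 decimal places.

99.77 dB SPL

Add the sources as powers (linear), then convert back to dB:
L_total = 10·log₁₀(10^(91.7/10) + 10^(91.6/10) + 10^(95.3/10) + 10^(95.0/10)) = 10·log₁₀(9475000000) = 99.77 dB SPL.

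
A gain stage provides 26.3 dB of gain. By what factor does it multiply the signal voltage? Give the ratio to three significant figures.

Voltage ratio = 10^(dB/20).
10^(26.3/20) = 10^(1.315) = 20.7.

20.7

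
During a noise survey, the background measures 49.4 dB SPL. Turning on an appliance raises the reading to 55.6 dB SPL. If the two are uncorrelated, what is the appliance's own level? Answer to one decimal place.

Remove the background by subtracting linear intensities:
L_src = 10·log₁₀(10^(55.6/10) − 10^(49.4/10)) = 10·log₁₀(276000) = 54.4 dB SPL.

54.4 dB SPL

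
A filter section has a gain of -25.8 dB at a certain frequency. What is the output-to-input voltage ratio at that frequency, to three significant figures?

0.0513

Voltage ratio = 10^(dB/20).
10^(-25.8/20) = 10^(-1.290) = 0.0513.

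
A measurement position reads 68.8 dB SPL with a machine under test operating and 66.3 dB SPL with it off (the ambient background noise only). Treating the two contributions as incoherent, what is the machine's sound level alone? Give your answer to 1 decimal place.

Subtract intensities: L_src = 10·log₁₀(10^(L_total/10) − 10^(L_bg/10)).
L_src = 10·log₁₀(10^(68.8/10) − 10^(66.3/10)) = 10·log₁₀(3320000) = 65.2 dB SPL.

65.2 dB SPL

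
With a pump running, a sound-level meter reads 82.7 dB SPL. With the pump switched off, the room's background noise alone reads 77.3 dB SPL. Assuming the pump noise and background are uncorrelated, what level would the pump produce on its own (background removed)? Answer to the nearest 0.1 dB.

Background correction is a power subtraction:
L_src = 10·log₁₀(10^(82.7/10) − 10^(77.3/10)) = 10·log₁₀(132500000) = 81.2 dB SPL.

81.2 dB SPL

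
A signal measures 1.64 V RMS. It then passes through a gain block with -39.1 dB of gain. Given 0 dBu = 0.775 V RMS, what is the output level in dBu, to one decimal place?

-32.6 dBu

Input level: 20·log₁₀(1.64/0.775) = 6.51 dBu.
Output: 6.51 − 39.1 = -32.6 dBu.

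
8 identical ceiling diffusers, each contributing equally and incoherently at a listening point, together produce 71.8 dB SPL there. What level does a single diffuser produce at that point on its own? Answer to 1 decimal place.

8 equal incoherent sources add 10·log₁₀(8) = 9.03 dB over one source.
L_one = 71.8 − 9.03 = 62.8 dB SPL.

62.8 dB SPL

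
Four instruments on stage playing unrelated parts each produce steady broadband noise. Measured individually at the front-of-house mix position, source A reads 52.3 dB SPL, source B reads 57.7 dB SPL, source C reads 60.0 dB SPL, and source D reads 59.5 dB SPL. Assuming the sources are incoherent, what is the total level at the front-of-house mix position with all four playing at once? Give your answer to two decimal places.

Add the sources as powers (linear), then convert back to dB:
L_total = 10·log₁₀(10^(52.3/10) + 10^(57.7/10) + 10^(60.0/10) + 10^(59.5/10)) = 10·log₁₀(2650000) = 64.23 dB SPL.

64.23 dB SPL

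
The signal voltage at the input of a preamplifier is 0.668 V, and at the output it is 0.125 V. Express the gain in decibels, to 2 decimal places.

Voltage ratio → dB uses the 20·log₁₀ form:
20·log₁₀(0.125/0.668) = 20·log₁₀(0.1871) = -14.56 dB.

-14.56 dB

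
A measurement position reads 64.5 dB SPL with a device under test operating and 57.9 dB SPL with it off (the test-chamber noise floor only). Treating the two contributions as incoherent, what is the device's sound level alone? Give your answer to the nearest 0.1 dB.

Subtract intensities: L_src = 10·log₁₀(10^(L_total/10) − 10^(L_bg/10)).
L_src = 10·log₁₀(10^(64.5/10) − 10^(57.9/10)) = 10·log₁₀(2202000) = 63.4 dB SPL.

63.4 dB SPL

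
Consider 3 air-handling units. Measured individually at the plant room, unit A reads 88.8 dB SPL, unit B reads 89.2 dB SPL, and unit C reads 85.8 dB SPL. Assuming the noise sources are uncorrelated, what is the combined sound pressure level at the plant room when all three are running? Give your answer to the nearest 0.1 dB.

Uncorrelated sources add in intensity (power), not in dB.
L_total = 10·log₁₀(10^(88.8/10) + 10^(89.2/10) + 10^(85.8/10)) = 10·log₁₀(1971000000) = 92.9 dB SPL.

92.9 dB SPL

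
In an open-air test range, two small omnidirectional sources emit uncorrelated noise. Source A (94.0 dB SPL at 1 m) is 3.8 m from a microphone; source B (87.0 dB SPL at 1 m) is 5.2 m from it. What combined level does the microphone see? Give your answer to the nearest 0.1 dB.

At the listener: L_A = 94.0 − 20·log₁₀(3.8) = 82.40 dB; L_B = 87.0 − 20·log₁₀(5.2) = 72.68 dB.
Combined: 10·log₁₀(10^(82.40/10)+10^(72.68/10)) = 82.8 dB SPL.

82.8 dB SPL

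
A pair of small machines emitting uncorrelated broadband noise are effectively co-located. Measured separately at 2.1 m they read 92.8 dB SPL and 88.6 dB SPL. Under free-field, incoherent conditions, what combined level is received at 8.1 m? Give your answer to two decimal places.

82.47 dB SPL

Combined at 2.1 m: 10·log₁₀(10^(92.8/10)+10^(88.6/10)) = 94.199 dB SPL.
Then apply −20·log₁₀(8.1/2.1) = -11.725 dB → 82.47 dB SPL.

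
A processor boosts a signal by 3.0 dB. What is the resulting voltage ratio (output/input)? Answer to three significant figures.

Voltage ratio = 10^(dB/20).
10^(3.0/20) = 10^(0.1500) = 1.41.

1.41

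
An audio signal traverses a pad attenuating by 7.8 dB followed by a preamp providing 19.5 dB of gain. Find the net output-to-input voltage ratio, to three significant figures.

Net gain = (−7.8) + 19.5 = 11.7 dB.
Voltage ratio = 10^(11.7/20) = 3.85.

3.85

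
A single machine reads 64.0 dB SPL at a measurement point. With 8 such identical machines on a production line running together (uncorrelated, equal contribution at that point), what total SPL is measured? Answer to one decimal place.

73.0 dB SPL

8 equal incoherent sources raise the level by 10·log₁₀(8) = 9.03 dB.
L_total = 64.0 + 9.03 = 73.0 dB SPL.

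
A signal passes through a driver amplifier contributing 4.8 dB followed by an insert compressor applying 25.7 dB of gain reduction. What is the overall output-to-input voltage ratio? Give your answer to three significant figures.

Net gain = 4.8 + (−25.7) = -20.9 dB.
Voltage ratio = 10^(-20.9/20) = 0.0902.

0.0902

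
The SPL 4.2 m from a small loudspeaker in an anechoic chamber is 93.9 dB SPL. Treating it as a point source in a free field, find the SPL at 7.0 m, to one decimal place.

For a point source in a free field, ΔL = −20·log₁₀(d₂/d₁).
ΔL = −20·log₁₀(7.0/4.2) = -4.44 dB, so L₂ = 93.9 + (-4.44) = 89.5 dB SPL.

89.5 dB SPL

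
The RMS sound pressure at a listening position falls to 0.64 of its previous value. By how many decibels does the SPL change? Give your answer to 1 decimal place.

Sound pressure is an amplitude quantity: ΔL = 20·log₁₀(p₂/p₁).
20·log₁₀(0.64) = -3.9 dB.

-3.9 dB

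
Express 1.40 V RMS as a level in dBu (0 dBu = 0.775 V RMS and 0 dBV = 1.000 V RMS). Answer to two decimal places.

dBu = 20·log₁₀(V / 0.775 V).
20·log₁₀(1.40/0.775) = +5.14 dBu.

+5.14 dBu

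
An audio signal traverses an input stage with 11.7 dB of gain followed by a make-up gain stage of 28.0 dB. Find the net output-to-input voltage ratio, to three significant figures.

96.6

Net gain = 11.7 + 28.0 = 39.7 dB.
Voltage ratio = 10^(39.7/20) = 96.6.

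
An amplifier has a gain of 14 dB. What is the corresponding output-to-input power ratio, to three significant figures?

25.1

Power ratio = 10^(dB/10).
10^(14/10) = 10^(1.400) = 25.1.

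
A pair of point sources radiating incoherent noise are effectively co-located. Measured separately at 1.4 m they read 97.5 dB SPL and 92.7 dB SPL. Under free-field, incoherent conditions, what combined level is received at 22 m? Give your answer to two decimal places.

74.82 dB SPL

Combined at 1.4 m: 10·log₁₀(10^(97.5/10)+10^(92.7/10)) = 98.742 dB SPL.
Then apply −20·log₁₀(22/1.4) = -23.926 dB → 74.82 dB SPL.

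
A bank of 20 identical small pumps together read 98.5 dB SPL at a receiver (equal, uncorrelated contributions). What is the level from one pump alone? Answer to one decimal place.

20 equal incoherent sources add 10·log₁₀(20) = 13.01 dB over one source.
L_one = 98.5 − 13.01 = 85.5 dB SPL.

85.5 dB SPL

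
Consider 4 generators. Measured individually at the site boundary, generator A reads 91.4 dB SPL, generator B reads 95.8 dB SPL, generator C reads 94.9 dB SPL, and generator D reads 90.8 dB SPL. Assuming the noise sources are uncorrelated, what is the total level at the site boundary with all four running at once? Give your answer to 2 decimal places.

Uncorrelated sources add in intensity (power), not in dB.
L_total = 10·log₁₀(10^(91.4/10) + 10^(95.8/10) + 10^(94.9/10) + 10^(90.8/10)) = 10·log₁₀(9475000000) = 99.77 dB SPL.

99.77 dB SPL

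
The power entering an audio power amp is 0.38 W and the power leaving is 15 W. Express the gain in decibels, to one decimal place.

Power ratio → dB uses the 10·log₁₀ form:
10·log₁₀(15/0.38) = 10·log₁₀(39.47) = 16.0 dB.

16.0 dB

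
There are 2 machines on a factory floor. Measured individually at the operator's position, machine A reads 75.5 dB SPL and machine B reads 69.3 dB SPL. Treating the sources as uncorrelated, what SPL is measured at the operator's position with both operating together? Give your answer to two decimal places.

Incoherent sources sum as intensities:
L_total = 10·log₁₀(10^(75.5/10) + 10^(69.3/10)) = 10·log₁₀(43990000) = 76.43 dB SPL.

76.43 dB SPL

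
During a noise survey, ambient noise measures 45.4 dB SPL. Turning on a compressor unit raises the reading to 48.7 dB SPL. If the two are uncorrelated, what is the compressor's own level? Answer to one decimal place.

Subtract intensities: L_src = 10·log₁₀(10^(L_total/10) − 10^(L_bg/10)).
L_src = 10·log₁₀(10^(48.7/10) − 10^(45.4/10)) = 10·log₁₀(39460) = 46.0 dB SPL.

46.0 dB SPL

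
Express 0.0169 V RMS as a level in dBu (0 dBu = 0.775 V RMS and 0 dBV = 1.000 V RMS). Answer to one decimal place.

-33.2 dBu

dBu = 20·log₁₀(V / 0.775 V).
20·log₁₀(0.0169/0.775) = -33.2 dBu.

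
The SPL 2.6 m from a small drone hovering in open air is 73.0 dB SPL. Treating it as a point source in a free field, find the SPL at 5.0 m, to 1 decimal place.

For a point source in a free field, ΔL = −20·log₁₀(d₂/d₁).
ΔL = −20·log₁₀(5.0/2.6) = -5.68 dB, so L₂ = 73.0 + (-5.68) = 67.3 dB SPL.

67.3 dB SPL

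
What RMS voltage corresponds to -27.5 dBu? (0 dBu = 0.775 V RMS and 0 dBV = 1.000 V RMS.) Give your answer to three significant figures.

V = 0.775 V × 10^(-27.5/20).
= 0.775 × 0.04217 = 0.0327 V.

0.0327 V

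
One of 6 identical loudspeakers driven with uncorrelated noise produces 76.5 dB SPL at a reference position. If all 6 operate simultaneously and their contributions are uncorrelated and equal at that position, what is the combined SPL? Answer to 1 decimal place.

84.3 dB SPL

6 equal incoherent sources raise the level by 10·log₁₀(6) = 7.78 dB.
L_total = 76.5 + 7.78 = 84.3 dB SPL.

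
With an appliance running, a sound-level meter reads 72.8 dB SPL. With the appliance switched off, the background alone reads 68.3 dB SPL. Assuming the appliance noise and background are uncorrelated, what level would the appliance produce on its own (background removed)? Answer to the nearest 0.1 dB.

70.9 dB SPL

Remove the background by subtracting linear intensities:
L_src = 10·log₁₀(10^(72.8/10) − 10^(68.3/10)) = 10·log₁₀(12290000) = 70.9 dB SPL.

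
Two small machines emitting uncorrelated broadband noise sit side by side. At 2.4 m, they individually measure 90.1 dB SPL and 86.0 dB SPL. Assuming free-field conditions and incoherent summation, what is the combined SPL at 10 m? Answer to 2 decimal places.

Combined at 2.4 m: 10·log₁₀(10^(90.1/10)+10^(86.0/10)) = 91.527 dB SPL.
Then apply −20·log₁₀(10/2.4) = -12.396 dB → 79.13 dB SPL.

79.13 dB SPL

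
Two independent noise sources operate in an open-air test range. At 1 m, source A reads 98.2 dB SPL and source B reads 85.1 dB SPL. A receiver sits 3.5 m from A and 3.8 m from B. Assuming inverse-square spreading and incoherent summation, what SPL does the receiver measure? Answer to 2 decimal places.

At the listener: L_A = 98.2 − 20·log₁₀(3.5) = 87.319 dB; L_B = 85.1 − 20·log₁₀(3.8) = 73.504 dB.
Combined: 10·log₁₀(10^(87.319/10)+10^(73.504/10)) = 87.50 dB SPL.

87.50 dB SPL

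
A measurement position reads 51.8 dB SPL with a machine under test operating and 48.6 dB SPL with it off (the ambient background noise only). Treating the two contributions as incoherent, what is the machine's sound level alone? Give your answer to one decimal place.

Background correction is a power subtraction:
L_src = 10·log₁₀(10^(51.8/10) − 10^(48.6/10)) = 10·log₁₀(78910) = 49.0 dB SPL.

49.0 dB SPL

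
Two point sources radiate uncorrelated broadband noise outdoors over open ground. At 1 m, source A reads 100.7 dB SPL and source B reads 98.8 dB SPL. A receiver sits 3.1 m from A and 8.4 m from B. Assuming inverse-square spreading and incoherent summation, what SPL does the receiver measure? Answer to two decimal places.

At the listener: L_A = 100.7 − 20·log₁₀(3.1) = 90.873 dB; L_B = 98.8 − 20·log₁₀(8.4) = 80.314 dB.
Combined: 10·log₁₀(10^(90.873/10)+10^(80.314/10)) = 91.24 dB SPL.

91.24 dB SPL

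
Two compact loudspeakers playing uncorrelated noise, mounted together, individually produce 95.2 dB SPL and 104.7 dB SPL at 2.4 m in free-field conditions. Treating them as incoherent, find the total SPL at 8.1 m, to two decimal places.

94.60 dB SPL

Combined at 2.4 m: 10·log₁₀(10^(95.2/10)+10^(104.7/10)) = 105.162 dB SPL.
Then apply −20·log₁₀(8.1/2.4) = -10.565 dB → 94.60 dB SPL.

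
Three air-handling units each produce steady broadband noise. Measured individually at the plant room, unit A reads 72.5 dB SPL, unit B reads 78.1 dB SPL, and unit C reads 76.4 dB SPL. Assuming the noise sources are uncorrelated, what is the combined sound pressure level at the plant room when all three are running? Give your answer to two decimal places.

Incoherent sources sum as intensities:
L_total = 10·log₁₀(10^(72.5/10) + 10^(78.1/10) + 10^(76.4/10)) = 10·log₁₀(126000000) = 81.00 dB SPL.

81.00 dB SPL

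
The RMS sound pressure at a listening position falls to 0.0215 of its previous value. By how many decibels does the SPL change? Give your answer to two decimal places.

-33.35 dB

Sound pressure is an amplitude quantity: ΔL = 20·log₁₀(p₂/p₁).
20·log₁₀(0.0215) = -33.35 dB.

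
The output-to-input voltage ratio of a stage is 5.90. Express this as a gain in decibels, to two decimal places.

15.42 dB

Voltage is an amplitude quantity, so gain = 20·log₁₀(V_out/V_in).
20·log₁₀(5.90) = 15.42 dB.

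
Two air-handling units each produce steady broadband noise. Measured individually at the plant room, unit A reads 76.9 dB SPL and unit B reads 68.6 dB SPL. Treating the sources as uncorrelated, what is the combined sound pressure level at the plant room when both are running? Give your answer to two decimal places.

Add the sources as powers (linear), then convert back to dB:
L_total = 10·log₁₀(10^(76.9/10) + 10^(68.6/10)) = 10·log₁₀(56220000) = 77.50 dB SPL.

77.50 dB SPL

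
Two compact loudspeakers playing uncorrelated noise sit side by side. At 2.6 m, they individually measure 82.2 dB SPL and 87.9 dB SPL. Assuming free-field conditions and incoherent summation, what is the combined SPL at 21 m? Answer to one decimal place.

Combined at 2.6 m: 10·log₁₀(10^(82.2/10)+10^(87.9/10)) = 88.94 dB SPL.
Then apply −20·log₁₀(21/2.6) = -18.14 dB → 70.8 dB SPL.

70.8 dB SPL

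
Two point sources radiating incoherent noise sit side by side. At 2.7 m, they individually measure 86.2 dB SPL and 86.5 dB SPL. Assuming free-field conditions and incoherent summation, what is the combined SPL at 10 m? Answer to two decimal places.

Combined at 2.7 m: 10·log₁₀(10^(86.2/10)+10^(86.5/10)) = 89.363 dB SPL.
Then apply −20·log₁₀(10/2.7) = -11.373 dB → 77.99 dB SPL.

77.99 dB SPL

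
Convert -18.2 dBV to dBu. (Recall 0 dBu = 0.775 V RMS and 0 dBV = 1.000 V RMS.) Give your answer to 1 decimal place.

-16.0 dBu

The offset between the scales is 20·log₁₀(0.775/1.000) = −2.214 dB.
So dBu = -18.2 + 2.214 = -16.0 dBu.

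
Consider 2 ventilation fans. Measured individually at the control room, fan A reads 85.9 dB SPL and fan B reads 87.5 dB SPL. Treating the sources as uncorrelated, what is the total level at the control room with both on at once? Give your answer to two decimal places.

Incoherent sources sum as intensities:
L_total = 10·log₁₀(10^(85.9/10) + 10^(87.5/10)) = 10·log₁₀(951400000) = 89.78 dB SPL.

89.78 dB SPL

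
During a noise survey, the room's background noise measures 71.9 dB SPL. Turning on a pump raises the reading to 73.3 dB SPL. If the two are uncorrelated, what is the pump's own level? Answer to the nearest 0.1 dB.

Background correction is a power subtraction:
L_src = 10·log₁₀(10^(73.3/10) − 10^(71.9/10)) = 10·log₁₀(5891000) = 67.7 dB SPL.

67.7 dB SPL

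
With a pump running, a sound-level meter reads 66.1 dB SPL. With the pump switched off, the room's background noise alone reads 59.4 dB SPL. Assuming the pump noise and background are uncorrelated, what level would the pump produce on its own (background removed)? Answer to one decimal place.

Remove the background by subtracting linear intensities:
L_src = 10·log₁₀(10^(66.1/10) − 10^(59.4/10)) = 10·log₁₀(3203000) = 65.1 dB SPL.

65.1 dB SPL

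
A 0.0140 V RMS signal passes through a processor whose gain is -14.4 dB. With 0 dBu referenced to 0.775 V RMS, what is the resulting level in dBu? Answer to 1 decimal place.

-49.3 dBu

Input level: 20·log₁₀(0.0140/0.775) = -34.86 dBu.
Output: -34.86 − 14.4 = -49.3 dBu.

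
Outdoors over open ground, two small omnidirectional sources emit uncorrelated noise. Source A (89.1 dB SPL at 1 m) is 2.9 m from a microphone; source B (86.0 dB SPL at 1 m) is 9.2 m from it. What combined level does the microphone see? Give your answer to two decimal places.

80.06 dB SPL

At the listener: L_A = 89.1 − 20·log₁₀(2.9) = 79.852 dB; L_B = 86.0 − 20·log₁₀(9.2) = 66.724 dB.
Combined: 10·log₁₀(10^(79.852/10)+10^(66.724/10)) = 80.06 dB SPL.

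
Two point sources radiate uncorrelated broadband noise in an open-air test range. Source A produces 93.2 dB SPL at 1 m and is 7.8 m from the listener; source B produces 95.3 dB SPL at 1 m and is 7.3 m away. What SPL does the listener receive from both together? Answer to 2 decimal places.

At the listener: L_A = 93.2 − 20·log₁₀(7.8) = 75.358 dB; L_B = 95.3 − 20·log₁₀(7.3) = 78.034 dB.
Combined: 10·log₁₀(10^(75.358/10)+10^(78.034/10)) = 79.91 dB SPL.

79.91 dB SPL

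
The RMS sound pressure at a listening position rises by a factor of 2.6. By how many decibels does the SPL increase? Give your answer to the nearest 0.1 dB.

Sound pressure is an amplitude quantity: ΔL = 20·log₁₀(p₂/p₁).
20·log₁₀(2.6) = 8.3 dB.

8.3 dB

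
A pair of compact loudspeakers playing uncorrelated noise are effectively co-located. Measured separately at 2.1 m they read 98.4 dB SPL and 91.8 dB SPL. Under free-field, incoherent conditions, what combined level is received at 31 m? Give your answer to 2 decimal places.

75.88 dB SPL

Combined at 2.1 m: 10·log₁₀(10^(98.4/10)+10^(91.8/10)) = 99.259 dB SPL.
Then apply −20·log₁₀(31/2.1) = -23.383 dB → 75.88 dB SPL.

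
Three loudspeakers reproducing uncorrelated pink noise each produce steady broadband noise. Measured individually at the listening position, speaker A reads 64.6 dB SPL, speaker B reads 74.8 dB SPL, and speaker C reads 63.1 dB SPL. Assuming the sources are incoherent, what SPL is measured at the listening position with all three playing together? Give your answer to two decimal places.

Add the sources as powers (linear), then convert back to dB:
L_total = 10·log₁₀(10^(64.6/10) + 10^(74.8/10) + 10^(63.1/10)) = 10·log₁₀(35130000) = 75.46 dB SPL.

75.46 dB SPL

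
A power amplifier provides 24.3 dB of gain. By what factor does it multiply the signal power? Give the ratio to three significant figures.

269

Power ratio = 10^(dB/10).
10^(24.3/10) = 10^(2.430) = 269.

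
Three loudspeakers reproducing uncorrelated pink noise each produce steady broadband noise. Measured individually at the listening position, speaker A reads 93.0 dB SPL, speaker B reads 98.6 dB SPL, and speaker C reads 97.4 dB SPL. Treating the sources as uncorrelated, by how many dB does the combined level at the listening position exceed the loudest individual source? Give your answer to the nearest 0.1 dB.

3.1 dB

Uncorrelated sources add in intensity (power), not in dB.
L_total = 10·log₁₀(10^(93.0/10) + 10^(98.6/10) + 10^(97.4/10)) = 101.68 dB SPL.
Excess over the loudest (98.6 dB): 101.68 − 98.6 = 3.1 dB.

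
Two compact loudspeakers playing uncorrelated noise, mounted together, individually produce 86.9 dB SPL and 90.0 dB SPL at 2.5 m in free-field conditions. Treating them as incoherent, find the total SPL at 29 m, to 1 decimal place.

70.4 dB SPL

Combined at 2.5 m: 10·log₁₀(10^(86.9/10)+10^(90.0/10)) = 91.73 dB SPL.
Then apply −20·log₁₀(29/2.5) = -21.29 dB → 70.4 dB SPL.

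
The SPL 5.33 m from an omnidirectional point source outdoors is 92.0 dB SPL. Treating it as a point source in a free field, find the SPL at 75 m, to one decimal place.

69.0 dB SPL

Inverse-square spreading gives ΔL = −20·log₁₀(d₂/d₁).
ΔL = −20·log₁₀(75/5.33) = -22.97 dB, so L₂ = 92.0 + (-22.97) = 69.0 dB SPL.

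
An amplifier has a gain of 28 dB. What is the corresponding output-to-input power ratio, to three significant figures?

Power ratio = 10^(dB/10).
10^(28/10) = 10^(2.800) = 631.

631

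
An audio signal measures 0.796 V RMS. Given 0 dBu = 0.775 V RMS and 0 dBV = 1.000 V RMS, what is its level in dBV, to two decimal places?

dBV = 20·log₁₀(V / 1.000 V).
20·log₁₀(0.796/1.000) = -1.98 dBV.

-1.98 dBV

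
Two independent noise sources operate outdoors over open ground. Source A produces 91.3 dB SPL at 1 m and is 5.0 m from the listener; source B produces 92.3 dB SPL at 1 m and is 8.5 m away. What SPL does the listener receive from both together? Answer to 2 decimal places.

78.89 dB SPL

At the listener: L_A = 91.3 − 20·log₁₀(5.0) = 77.321 dB; L_B = 92.3 − 20·log₁₀(8.5) = 73.712 dB.
Combined: 10·log₁₀(10^(77.321/10)+10^(73.712/10)) = 78.89 dB SPL.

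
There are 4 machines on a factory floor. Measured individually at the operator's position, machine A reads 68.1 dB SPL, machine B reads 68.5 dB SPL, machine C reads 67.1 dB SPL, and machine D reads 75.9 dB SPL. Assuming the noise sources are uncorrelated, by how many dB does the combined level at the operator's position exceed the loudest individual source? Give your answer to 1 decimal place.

Add the sources as powers (linear), then convert back to dB:
L_total = 10·log₁₀(10^(68.1/10) + 10^(68.5/10) + 10^(67.1/10) + 10^(75.9/10)) = 77.60 dB SPL.
Excess over the loudest (75.9 dB): 77.60 − 75.9 = 1.7 dB.

1.7 dB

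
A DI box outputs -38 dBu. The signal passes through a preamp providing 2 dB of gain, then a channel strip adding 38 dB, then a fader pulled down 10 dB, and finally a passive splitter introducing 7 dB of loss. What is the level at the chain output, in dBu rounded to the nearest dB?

Gain stages sum in dB:
-38 + 2 + 38 − 10 − 7 = -15 dBu.

-15 dBu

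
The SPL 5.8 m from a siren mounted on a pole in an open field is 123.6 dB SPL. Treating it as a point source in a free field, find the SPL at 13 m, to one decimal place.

116.6 dB SPL

Free-field point source: level drops by 20·log₁₀ of the distance ratio.
ΔL = −20·log₁₀(13/5.8) = -7.01 dB, so L₂ = 123.6 + (-7.01) = 116.6 dB SPL.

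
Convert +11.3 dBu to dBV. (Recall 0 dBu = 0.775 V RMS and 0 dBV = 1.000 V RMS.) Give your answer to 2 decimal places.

The offset between the scales is 20·log₁₀(0.775/1.000) = −2.214 dB.
So dBV = +11.3 − 2.214 = +9.09 dBV.

+9.09 dBV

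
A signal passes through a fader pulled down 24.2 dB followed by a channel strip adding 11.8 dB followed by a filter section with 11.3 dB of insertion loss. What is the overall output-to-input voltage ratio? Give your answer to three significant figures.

0.0653

Net gain = (−24.2) + 11.8 + (−11.3) = -23.7 dB.
Voltage ratio = 10^(-23.7/20) = 0.0653.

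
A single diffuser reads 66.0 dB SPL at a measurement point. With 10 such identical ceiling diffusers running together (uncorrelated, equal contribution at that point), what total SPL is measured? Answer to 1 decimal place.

76.0 dB SPL

10 equal incoherent sources raise the level by 10·log₁₀(10) = 10.00 dB.
L_total = 66.0 + 10.00 = 76.0 dB SPL.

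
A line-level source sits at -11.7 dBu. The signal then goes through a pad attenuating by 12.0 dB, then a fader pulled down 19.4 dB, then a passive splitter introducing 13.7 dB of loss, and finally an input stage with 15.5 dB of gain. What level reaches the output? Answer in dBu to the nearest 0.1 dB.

-41.3 dBu

In dB, series stages simply add:
-11.7 − 12.0 − 19.4 − 13.7 + 15.5 = -41.3 dBu.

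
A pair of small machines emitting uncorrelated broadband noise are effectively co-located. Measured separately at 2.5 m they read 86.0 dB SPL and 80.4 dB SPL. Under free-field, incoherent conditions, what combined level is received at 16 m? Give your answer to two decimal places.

Combined at 2.5 m: 10·log₁₀(10^(86.0/10)+10^(80.4/10)) = 87.057 dB SPL.
Then apply −20·log₁₀(16/2.5) = -16.124 dB → 70.93 dB SPL.

70.93 dB SPL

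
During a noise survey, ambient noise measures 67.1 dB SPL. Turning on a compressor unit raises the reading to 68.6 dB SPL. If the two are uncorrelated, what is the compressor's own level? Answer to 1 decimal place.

Remove the background by subtracting linear intensities:
L_src = 10·log₁₀(10^(68.6/10) − 10^(67.1/10)) = 10·log₁₀(2116000) = 63.3 dB SPL.

63.3 dB SPL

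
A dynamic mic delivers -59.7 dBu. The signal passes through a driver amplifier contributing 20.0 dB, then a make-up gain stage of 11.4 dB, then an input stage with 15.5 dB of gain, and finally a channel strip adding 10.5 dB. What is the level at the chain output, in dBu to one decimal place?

-2.3 dBu

In dB, series stages simply add:
-59.7 + 20.0 + 11.4 + 15.5 + 10.5 = -2.3 dBu.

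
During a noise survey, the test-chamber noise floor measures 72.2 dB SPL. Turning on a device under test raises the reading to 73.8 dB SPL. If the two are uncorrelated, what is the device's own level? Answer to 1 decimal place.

68.7 dB SPL

Background correction is a power subtraction:
L_src = 10·log₁₀(10^(73.8/10) − 10^(72.2/10)) = 10·log₁₀(7392000) = 68.7 dB SPL.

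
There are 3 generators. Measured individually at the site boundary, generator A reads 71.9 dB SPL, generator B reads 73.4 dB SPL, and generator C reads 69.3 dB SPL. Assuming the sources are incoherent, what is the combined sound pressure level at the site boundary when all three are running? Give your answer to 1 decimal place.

Incoherent sources sum as intensities:
L_total = 10·log₁₀(10^(71.9/10) + 10^(73.4/10) + 10^(69.3/10)) = 10·log₁₀(45880000) = 76.6 dB SPL.

76.6 dB SPL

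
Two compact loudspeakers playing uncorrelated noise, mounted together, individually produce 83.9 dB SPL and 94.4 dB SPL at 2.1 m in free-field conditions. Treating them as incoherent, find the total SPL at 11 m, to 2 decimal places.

Combined at 2.1 m: 10·log₁₀(10^(83.9/10)+10^(94.4/10)) = 94.771 dB SPL.
Then apply −20·log₁₀(11/2.1) = -14.383 dB → 80.39 dB SPL.

80.39 dB SPL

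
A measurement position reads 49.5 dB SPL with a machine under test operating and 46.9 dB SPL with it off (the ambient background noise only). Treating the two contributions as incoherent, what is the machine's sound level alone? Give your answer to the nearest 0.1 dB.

46.0 dB SPL

Remove the background by subtracting linear intensities:
L_src = 10·log₁₀(10^(49.5/10) − 10^(46.9/10)) = 10·log₁₀(40150) = 46.0 dB SPL.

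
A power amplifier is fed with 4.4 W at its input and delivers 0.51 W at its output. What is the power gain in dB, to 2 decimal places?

Power is a power quantity, so gain = 10·log₁₀(P_out/P_in).
10·log₁₀(0.51/4.4) = 10·log₁₀(0.1159) = -9.36 dB.

-9.36 dB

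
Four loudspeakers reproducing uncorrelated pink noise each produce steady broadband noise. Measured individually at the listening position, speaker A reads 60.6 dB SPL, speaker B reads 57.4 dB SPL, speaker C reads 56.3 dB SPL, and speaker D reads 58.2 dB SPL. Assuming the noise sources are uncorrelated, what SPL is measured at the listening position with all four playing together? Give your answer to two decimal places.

64.45 dB SPL

Incoherent sources sum as intensities:
L_total = 10·log₁₀(10^(60.6/10) + 10^(57.4/10) + 10^(56.3/10) + 10^(58.2/10)) = 10·log₁₀(2785000) = 64.45 dB SPL.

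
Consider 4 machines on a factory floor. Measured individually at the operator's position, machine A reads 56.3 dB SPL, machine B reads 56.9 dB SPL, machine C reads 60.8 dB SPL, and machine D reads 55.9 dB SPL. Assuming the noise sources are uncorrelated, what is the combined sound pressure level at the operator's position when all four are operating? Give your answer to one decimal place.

Uncorrelated sources add in intensity (power), not in dB.
L_total = 10·log₁₀(10^(56.3/10) + 10^(56.9/10) + 10^(60.8/10) + 10^(55.9/10)) = 10·log₁₀(2508000) = 64.0 dB SPL.

64.0 dB SPL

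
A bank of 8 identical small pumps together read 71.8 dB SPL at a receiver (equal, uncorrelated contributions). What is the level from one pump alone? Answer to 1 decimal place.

62.8 dB SPL

8 equal incoherent sources add 10·log₁₀(8) = 9.03 dB over one source.
L_one = 71.8 − 9.03 = 62.8 dB SPL.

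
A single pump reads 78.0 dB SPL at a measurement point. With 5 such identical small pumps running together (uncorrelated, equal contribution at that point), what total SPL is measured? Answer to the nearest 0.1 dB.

5 equal incoherent sources raise the level by 10·log₁₀(5) = 6.99 dB.
L_total = 78.0 + 6.99 = 85.0 dB SPL.

85.0 dB SPL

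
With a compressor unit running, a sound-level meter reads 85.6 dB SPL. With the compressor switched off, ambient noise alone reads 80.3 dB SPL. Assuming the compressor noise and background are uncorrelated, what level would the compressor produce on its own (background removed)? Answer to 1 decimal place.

Subtract intensities: L_src = 10·log₁₀(10^(L_total/10) − 10^(L_bg/10)).
L_src = 10·log₁₀(10^(85.6/10) − 10^(80.3/10)) = 10·log₁₀(255900000) = 84.1 dB SPL.

84.1 dB SPL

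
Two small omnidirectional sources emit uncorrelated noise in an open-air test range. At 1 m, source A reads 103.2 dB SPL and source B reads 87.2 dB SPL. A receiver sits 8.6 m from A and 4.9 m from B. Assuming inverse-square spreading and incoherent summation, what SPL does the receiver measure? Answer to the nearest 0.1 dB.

84.8 dB SPL

At the listener: L_A = 103.2 − 20·log₁₀(8.6) = 84.51 dB; L_B = 87.2 − 20·log₁₀(4.9) = 73.40 dB.
Combined: 10·log₁₀(10^(84.51/10)+10^(73.40/10)) = 84.8 dB SPL.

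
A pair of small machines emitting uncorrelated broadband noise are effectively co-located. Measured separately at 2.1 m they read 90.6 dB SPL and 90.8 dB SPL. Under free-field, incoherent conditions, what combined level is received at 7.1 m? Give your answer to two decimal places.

83.13 dB SPL

Combined at 2.1 m: 10·log₁₀(10^(90.6/10)+10^(90.8/10)) = 93.711 dB SPL.
Then apply −20·log₁₀(7.1/2.1) = -10.581 dB → 83.13 dB SPL.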